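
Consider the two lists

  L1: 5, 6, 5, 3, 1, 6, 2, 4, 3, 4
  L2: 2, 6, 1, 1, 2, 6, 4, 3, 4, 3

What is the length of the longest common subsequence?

6

Pick 6 at L1[2]=L2[2], then 1 at L1[5]=L2[4], then 6 at L1[6]=L2[6], then 4 at L1[8]=L2[7], then 3 at L1[9]=L2[8], then 4 at L1[10]=L2[9]; all 6 values appear in both, in order. The LCS DP gives dp[10][10] = 6, so this is optimal.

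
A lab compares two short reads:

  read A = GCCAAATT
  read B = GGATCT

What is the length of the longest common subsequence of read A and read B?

Taking G at read A[1]=read B[2], A at read A[6]=read B[3], T at read A[7]=read B[4], T at read A[8]=read B[6] gives a common subsequence of length 4. The LCS DP gives dp[8][6] = 4, so this is optimal.

4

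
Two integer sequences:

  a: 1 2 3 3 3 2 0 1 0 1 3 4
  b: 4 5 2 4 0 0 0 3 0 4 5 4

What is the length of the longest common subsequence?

5

Taking 2 at a[2]=b[3], then 0 at a[7]=b[6], then 0 at a[9]=b[7], then 3 at a[11]=b[8], then 4 at a[12]=b[12] gives a common subsequence of length 5. Since dp[12][12] = 5, nothing longer is possible.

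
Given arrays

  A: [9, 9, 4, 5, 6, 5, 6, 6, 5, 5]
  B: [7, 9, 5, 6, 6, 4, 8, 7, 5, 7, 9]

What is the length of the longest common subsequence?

5

Taking 9 [2,2], 5 [4,3], 6 [5,4], 6 [7,5], 5 [9,9] gives a common subsequence of length 5, and the DP table's final entry dp[10][11] is also 5, so no common subsequence is longer.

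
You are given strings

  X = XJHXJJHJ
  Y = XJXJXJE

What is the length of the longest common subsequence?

Let dp[i][j] be the LCS length of the first i characters of X and the first j characters of Y. dp[i][j] = dp[i-1][j-1]+1 when the i-th and j-th characters match, else max(dp[i-1][j], dp[i][j-1]).
    ·  X  J  X  J  X  J  E
 ·  0  0  0  0  0  0  0  0
 X  0  1  1  1  1  1  1  1
 J  0  1  2  2  2  2  2  2
 H  0  1  2  2  2  2  2  2
 X  0  1  2  3  3  3  3  3
 J  0  1  2  3  4  4  4  4
 J  0  1  2  3  4  4  5  5
 H  0  1  2  3  4  4  5  5
 J  0  1  2  3  4  4  5  5
dp[8][7] = 5. One LCS (by backtracking along matches): XJXJJ.

5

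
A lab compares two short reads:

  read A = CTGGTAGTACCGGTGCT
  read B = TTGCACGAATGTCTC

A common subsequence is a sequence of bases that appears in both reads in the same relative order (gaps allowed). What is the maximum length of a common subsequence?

10

Taking T [2,1]; then T [5,2]; then G [7,3]; then A [9,5]; then C [11,6]; then G [12,7]; then G [13,11]; then T [14,12]; then C [16,13]; then T [17,14] gives a common subsequence of length 10, and the DP table's final entry dp[17][15] is also 10, so no common subsequence is longer.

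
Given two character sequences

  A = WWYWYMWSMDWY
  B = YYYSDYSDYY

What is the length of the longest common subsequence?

5

Let dp[i][j] be the LCS length of the first i characters of A and the first j characters of B. dp[i][j] = dp[i-1][j-1]+1 when the i-th and j-th characters match, else max(dp[i-1][j], dp[i][j-1]).
    ·  Y  Y  Y  S  D  Y  S  D  Y  Y
 ·  0  0  0  0  0  0  0  0  0  0  0
 W  0  0  0  0  0  0  0  0  0  0  0
 W  0  0  0  0  0  0  0  0  0  0  0
 Y  0  1  1  1  1  1  1  1  1  1  1
 W  0  1  1  1  1  1  1  1  1  1  1
 Y  0  1  2  2  2  2  2  2  2  2  2
 M  0  1  2  2  2  2  2  2  2  2  2
 W  0  1  2  2  2  2  2  2  2  2  2
 S  0  1  2  2  3  3  3  3  3  3  3
 M  0  1  2  2  3  3  3  3  3  3  3
 D  0  1  2  2  3  4  4  4  4  4  4
 W  0  1  2  2  3  4  4  4  4  4  4
 Y  0  1  2  3  3  4  5  5  5  5  5
dp[12][10] = 5. One LCS (by backtracking along matches): YYSDY.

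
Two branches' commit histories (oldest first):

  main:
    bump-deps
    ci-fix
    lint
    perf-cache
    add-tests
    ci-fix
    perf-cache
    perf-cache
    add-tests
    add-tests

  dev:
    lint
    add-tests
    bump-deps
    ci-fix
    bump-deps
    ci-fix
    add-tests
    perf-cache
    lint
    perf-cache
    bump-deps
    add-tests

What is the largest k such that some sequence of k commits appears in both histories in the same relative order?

Pick bump-deps at main[1]=dev[5] → ci-fix at main[2]=dev[6] → add-tests at main[5]=dev[7] → perf-cache at main[7]=dev[8] → perf-cache at main[8]=dev[10] → add-tests at main[10]=dev[12]; all 6 commits appear in both, in order. dp[10][12] = 6 confirms this is the maximum.

6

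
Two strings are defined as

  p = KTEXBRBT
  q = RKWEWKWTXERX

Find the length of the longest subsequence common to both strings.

4

Let dp[i][j] be the LCS length of the first i characters of p and the first j characters of q. dp[i][j] = dp[i-1][j-1]+1 when the i-th and j-th characters match, else max(dp[i-1][j], dp[i][j-1]).
    ·  R  K  W  E  W  K  W  T  X  E  R  X
 ·  0  0  0  0  0  0  0  0  0  0  0  0  0
 K  0  0  1  1  1  1  1  1  1  1  1  1  1
 T  0  0  1  1  1  1  1  1  2  2  2  2  2
 E  0  0  1  1  2  2  2  2  2  2  3  3  3
 X  0  0  1  1  2  2  2  2  2  3  3  3  4
 B  0  0  1  1  2  2  2  2  2  3  3  3  4
 R  0  1  1  1  2  2  2  2  2  3  3  4  4
 B  0  1  1  1  2  2  2  2  2  3  3  4  4
 T  0  1  1  1  2  2  2  2  3  3  3  4  4
dp[8][12] = 4. One LCS (by backtracking along matches): KTEX.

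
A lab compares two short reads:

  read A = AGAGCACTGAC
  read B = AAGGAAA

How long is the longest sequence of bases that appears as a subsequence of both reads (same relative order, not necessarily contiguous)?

5

Let dp[i][j] be the LCS length of the first i bases of read A and the first j bases of read B. dp[i][j] = dp[i-1][j-1]+1 when the i-th and j-th bases match, else max(dp[i-1][j], dp[i][j-1]).
    ·  A  A  G  G  A  A  A
 ·  0  0  0  0  0  0  0  0
 A  0  1  1  1  1  1  1  1
 G  0  1  1  2  2  2  2  2
 A  0  1  2  2  2  3  3  3
 G  0  1  2  3  3  3  3  3
 C  0  1  2  3  3  3  3  3
 A  0  1  2  3  3  4  4  4
 C  0  1  2  3  3  4  4  4
 T  0  1  2  3  3  4  4  4
 G  0  1  2  3  4  4  4  4
 A  0  1  2  3  4  5  5  5
 C  0  1  2  3  4  5  5  5
dp[11][7] = 5. One LCS (by backtracking along matches): AGAAA.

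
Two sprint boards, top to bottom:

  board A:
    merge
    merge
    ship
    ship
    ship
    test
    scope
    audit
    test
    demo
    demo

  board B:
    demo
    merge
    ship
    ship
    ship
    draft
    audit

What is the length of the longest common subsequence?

5

Match merge (board A #2, board B #2) → ship (board A #3, board B #3) → ship (board A #4, board B #4) → ship (board A #5, board B #5) → audit (board A #8, board B #7) — 5 tasks in the same relative order in both. dp[11][7] = 5 confirms this is the maximum.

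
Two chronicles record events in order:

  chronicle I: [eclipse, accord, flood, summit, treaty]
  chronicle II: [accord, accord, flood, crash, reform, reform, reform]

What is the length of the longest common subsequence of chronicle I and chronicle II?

Taking accord at chronicle I[2]=chronicle II[2], then flood at chronicle I[3]=chronicle II[3] gives a common subsequence of length 2. dp[5][7] = 2 confirms this is the maximum.

2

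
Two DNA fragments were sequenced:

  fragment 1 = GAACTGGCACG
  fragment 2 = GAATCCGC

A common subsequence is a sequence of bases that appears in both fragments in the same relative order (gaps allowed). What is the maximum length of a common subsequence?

7

Let dp[i][j] be the LCS length of the first i bases of fragment 1 and the first j bases of fragment 2. dp[i][j] = dp[i-1][j-1]+1 when the i-th and j-th bases match, else max(dp[i-1][j], dp[i][j-1]).
    ·  G  A  A  T  C  C  G  C
 ·  0  0  0  0  0  0  0  0  0
 G  0  1  1  1  1  1  1  1  1
 A  0  1  2  2  2  2  2  2  2
 A  0  1  2  3  3  3  3  3  3
 C  0  1  2  3  3  4  4  4  4
 T  0  1  2  3  4  4  4  4  4
 G  0  1  2  3  4  4  4  5  5
 G  0  1  2  3  4  4  4  5  5
 C  0  1  2  3  4  5  5  5  6
 A  0  1  2  3  4  5  5  5  6
 C  0  1  2  3  4  5  6  6  6
 G  0  1  2  3  4  5  6  7  7
dp[11][8] = 7. One LCS (by backtracking along matches): GAATCCG.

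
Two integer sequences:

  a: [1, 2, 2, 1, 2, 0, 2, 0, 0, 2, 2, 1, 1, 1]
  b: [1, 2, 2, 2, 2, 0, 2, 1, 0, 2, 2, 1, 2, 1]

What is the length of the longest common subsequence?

11

Taking 1 at a[1]=b[1]; then 2 at a[2]=b[3]; then 2 at a[3]=b[4]; then 2 at a[5]=b[5]; then 0 at a[6]=b[6]; then 2 at a[7]=b[7]; then 0 at a[9]=b[9]; then 2 at a[10]=b[10]; then 2 at a[11]=b[11]; then 1 at a[12]=b[12]; then 1 at a[14]=b[14] gives a common subsequence of length 11. Since dp[14][14] = 11, nothing longer is possible.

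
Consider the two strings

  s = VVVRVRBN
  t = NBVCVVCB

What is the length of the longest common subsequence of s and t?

4

Let dp[i][j] be the LCS length of the first i characters of s and the first j characters of t. dp[i][j] = dp[i-1][j-1]+1 when the i-th and j-th characters match, else max(dp[i-1][j], dp[i][j-1]).
    ·  N  B  V  C  V  V  C  B
 ·  0  0  0  0  0  0  0  0  0
 V  0  0  0  1  1  1  1  1  1
 V  0  0  0  1  1  2  2  2  2
 V  0  0  0  1  1  2  3  3  3
 R  0  0  0  1  1  2  3  3  3
 V  0  0  0  1  1  2  3  3  3
 R  0  0  0  1  1  2  3  3  3
 B  0  0  1  1  1  2  3  3  4
 N  0  1  1  1  1  2  3  3  4
dp[8][8] = 4. One LCS (by backtracking along matches): VVVB.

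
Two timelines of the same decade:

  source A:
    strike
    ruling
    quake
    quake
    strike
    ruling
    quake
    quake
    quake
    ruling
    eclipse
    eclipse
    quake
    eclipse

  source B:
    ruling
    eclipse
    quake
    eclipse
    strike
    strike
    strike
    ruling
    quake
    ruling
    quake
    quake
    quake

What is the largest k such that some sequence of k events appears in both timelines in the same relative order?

One common subsequence of length 8: ruling [2,1], then quake [3,3], then strike [5,7], then ruling [6,8], then quake [7,9], then quake [8,11], then quake [9,12], then quake [13,13], and the DP table's final entry dp[14][13] is also 8, so no common subsequence is longer.

8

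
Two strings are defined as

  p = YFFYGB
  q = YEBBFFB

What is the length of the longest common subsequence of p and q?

Taking Y at p[1]=q[1], then F at p[2]=q[5], then F at p[3]=q[6], then B at p[6]=q[7] gives a common subsequence of length 4. The LCS DP gives dp[6][7] = 4, so this is optimal.

4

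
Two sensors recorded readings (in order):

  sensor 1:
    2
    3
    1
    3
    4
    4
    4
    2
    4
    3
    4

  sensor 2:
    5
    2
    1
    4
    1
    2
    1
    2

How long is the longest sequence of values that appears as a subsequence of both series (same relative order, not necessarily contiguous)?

Let dp[i][j] be the LCS length of the first i values of sensor 1 and the first j values of sensor 2. dp[i][j] = dp[i-1][j-1]+1 when the i-th and j-th values match, else max(dp[i-1][j], dp[i][j-1]).
    ·  5  2  1  4  1  2  1  2
 ·  0  0  0  0  0  0  0  0  0
 2  0  0  1  1  1  1  1  1  1
 3  0  0  1  1  1  1  1  1  1
 1  0  0  1  2  2  2  2  2  2
 3  0  0  1  2  2  2  2  2  2
 4  0  0  1  2  3  3  3  3  3
 4  0  0  1  2  3  3  3  3  3
 4  0  0  1  2  3  3  3  3  3
 2  0  0  1  2  3  3  4  4  4
 4  0  0  1  2  3  3  4  4  4
 3  0  0  1  2  3  3  4  4  4
 4  0  0  1  2  3  3  4  4  4
dp[11][8] = 4. One LCS (by backtracking along matches): 2, 1, 4, 2.

4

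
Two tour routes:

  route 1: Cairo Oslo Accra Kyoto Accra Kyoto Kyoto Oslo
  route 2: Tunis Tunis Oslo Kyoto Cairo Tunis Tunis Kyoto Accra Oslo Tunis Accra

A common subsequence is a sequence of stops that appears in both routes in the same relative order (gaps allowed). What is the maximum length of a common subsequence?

4

Taking Cairo [1,5], Kyoto [4,8], Accra [5,9], Oslo [8,10] gives a common subsequence of length 4. Since dp[8][12] = 4, nothing longer is possible.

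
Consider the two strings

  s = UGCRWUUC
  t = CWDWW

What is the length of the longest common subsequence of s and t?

2

Let dp[i][j] be the LCS length of the first i characters of s and the first j characters of t. dp[i][j] = dp[i-1][j-1]+1 when the i-th and j-th characters match, else max(dp[i-1][j], dp[i][j-1]).
    ·  C  W  D  W  W
 ·  0  0  0  0  0  0
 U  0  0  0  0  0  0
 G  0  0  0  0  0  0
 C  0  1  1  1  1  1
 R  0  1  1  1  1  1
 W  0  1  2  2  2  2
 U  0  1  2  2  2  2
 U  0  1  2  2  2  2
 C  0  1  2  2  2  2
dp[8][5] = 2. One LCS (by backtracking along matches): CW.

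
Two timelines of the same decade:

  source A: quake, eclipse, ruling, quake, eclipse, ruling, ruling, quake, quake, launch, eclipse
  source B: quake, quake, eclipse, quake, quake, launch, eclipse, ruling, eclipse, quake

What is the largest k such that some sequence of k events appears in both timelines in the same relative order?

One common subsequence of length 7: quake [1,1], quake [4,2], eclipse [5,3], quake [8,4], quake [9,5], launch [10,6], eclipse [11,9]. Since dp[11][10] = 7, nothing longer is possible.

7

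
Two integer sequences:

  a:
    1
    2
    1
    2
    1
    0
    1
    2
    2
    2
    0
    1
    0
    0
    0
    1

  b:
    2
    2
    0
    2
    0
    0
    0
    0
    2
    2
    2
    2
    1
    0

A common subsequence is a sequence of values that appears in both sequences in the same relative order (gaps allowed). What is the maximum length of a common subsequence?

9

Pick 2 (a #2, b #1) → 2 (a #4, b #2) → 0 (a #6, b #3) → 2 (a #10, b #4) → 0 (a #11, b #5) → 0 (a #13, b #6) → 0 (a #14, b #7) → 0 (a #15, b #8) → 1 (a #16, b #13); all 9 values appear in both, in order. The LCS DP gives dp[16][14] = 9, so this is optimal.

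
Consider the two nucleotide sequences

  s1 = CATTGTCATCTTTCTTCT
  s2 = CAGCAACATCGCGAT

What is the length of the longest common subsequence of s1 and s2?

10

Taking C (s1 #1, s2 #1); then A (s1 #2, s2 #2); then G (s1 #5, s2 #3); then C (s1 #7, s2 #4); then A (s1 #8, s2 #6); then C (s1 #10, s2 #7); then T (s1 #13, s2 #9); then C (s1 #14, s2 #10); then C (s1 #17, s2 #12); then T (s1 #18, s2 #15) gives a common subsequence of length 10. dp[18][15] = 10 confirms this is the maximum.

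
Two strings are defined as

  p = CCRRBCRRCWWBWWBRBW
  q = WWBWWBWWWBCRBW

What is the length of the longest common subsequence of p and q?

One common subsequence of length 10: B at p[5]=q[3], W at p[10]=q[4], W at p[11]=q[5], B at p[12]=q[6], W at p[13]=q[8], W at p[14]=q[9], B at p[15]=q[10], R at p[16]=q[12], B at p[17]=q[13], W at p[18]=q[14], and the DP table's final entry dp[18][14] is also 10, so no common subsequence is longer.

10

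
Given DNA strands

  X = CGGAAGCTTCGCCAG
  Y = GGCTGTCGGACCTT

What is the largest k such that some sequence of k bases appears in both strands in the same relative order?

9

Match G [3,1], then G [6,2], then C [7,3], then T [8,4], then T [9,6], then C [10,7], then G [11,9], then C [12,11], then C [13,12] — 9 bases in the same relative order in both. dp[15][14] = 9 confirms this is the maximum.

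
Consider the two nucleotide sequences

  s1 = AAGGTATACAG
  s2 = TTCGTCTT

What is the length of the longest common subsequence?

One common subsequence of length 4: T (s1 #5, s2 #1), T (s1 #7, s2 #2), C (s1 #9, s2 #3), G (s1 #11, s2 #4). dp[11][8] = 4 confirms this is the maximum.

4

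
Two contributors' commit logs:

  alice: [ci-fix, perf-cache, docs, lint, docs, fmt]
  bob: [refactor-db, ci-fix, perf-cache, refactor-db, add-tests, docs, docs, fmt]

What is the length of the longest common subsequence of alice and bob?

5

Taking ci-fix at alice[1]=bob[2] → perf-cache at alice[2]=bob[3] → docs at alice[3]=bob[6] → docs at alice[5]=bob[7] → fmt at alice[6]=bob[8] gives a common subsequence of length 5, and the DP table's final entry dp[6][8] is also 5, so no common subsequence is longer.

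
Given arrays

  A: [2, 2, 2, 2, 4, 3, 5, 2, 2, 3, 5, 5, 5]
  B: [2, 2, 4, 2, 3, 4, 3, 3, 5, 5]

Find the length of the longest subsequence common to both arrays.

Pick 2 at A[1]=B[1], 2 at A[2]=B[2], 2 at A[3]=B[4], 4 at A[5]=B[6], 3 at A[6]=B[7], 3 at A[10]=B[8], 5 at A[12]=B[9], 5 at A[13]=B[10]; all 8 values appear in both, in order. The LCS DP gives dp[13][10] = 8, so this is optimal.

8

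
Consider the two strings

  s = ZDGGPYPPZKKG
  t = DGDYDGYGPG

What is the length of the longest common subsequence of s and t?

Match D (s #2, t #1); then G (s #3, t #2); then G (s #4, t #6); then Y (s #6, t #7); then P (s #8, t #9); then G (s #12, t #10) — 6 characters in the same relative order in both. Since dp[12][10] = 6, nothing longer is possible.

6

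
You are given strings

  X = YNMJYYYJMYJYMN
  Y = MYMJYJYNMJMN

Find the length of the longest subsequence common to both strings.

9

One common subsequence of length 9: Y [1,2], then M [3,3], then J [4,4], then Y [5,5], then Y [6,7], then M [9,9], then J [11,10], then M [13,11], then N [14,12]. Since dp[14][12] = 9, nothing longer is possible.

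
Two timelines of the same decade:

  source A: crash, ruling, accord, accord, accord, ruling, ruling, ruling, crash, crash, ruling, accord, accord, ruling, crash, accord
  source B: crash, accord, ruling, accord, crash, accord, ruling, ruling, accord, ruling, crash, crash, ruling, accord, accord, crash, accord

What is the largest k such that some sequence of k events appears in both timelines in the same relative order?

Pick crash [1,1] → ruling [2,3] → accord [3,4] → accord [5,6] → ruling [6,7] → ruling [7,8] → ruling [8,10] → crash [9,11] → crash [10,12] → ruling [11,13] → accord [12,14] → accord [13,15] → crash [15,16] → accord [16,17]; all 14 events appear in both, in order. Since dp[16][17] = 14, nothing longer is possible.

14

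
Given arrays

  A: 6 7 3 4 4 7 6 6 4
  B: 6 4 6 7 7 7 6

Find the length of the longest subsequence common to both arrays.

Match 6 (A #1, B #3); then 7 (A #2, B #5); then 7 (A #6, B #6); then 6 (A #8, B #7) — 4 values in the same relative order in both. dp[9][7] = 4 confirms this is the maximum.

4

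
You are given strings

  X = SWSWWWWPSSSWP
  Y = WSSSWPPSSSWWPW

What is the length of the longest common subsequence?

One common subsequence of length 9: S (X #1, Y #3), then S (X #3, Y #4), then W (X #4, Y #5), then P (X #8, Y #7), then S (X #9, Y #8), then S (X #10, Y #9), then S (X #11, Y #10), then W (X #12, Y #12), then P (X #13, Y #13), and the DP table's final entry dp[13][14] is also 9, so no common subsequence is longer.

9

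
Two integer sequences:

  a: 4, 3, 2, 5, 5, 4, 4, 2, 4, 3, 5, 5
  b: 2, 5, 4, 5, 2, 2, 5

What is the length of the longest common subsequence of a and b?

Let dp[i][j] be the LCS length of the first i values of a and the first j values of b. dp[i][j] = dp[i-1][j-1]+1 when the i-th and j-th values match, else max(dp[i-1][j], dp[i][j-1]).
    ·  2  5  4  5  2  2  5
 ·  0  0  0  0  0  0  0  0
 4  0  0  0  1  1  1  1  1
 3  0  0  0  1  1  1  1  1
 2  0  1  1  1  1  2  2  2
 5  0  1  2  2  2  2  2  3
 5  0  1  2  2  3  3  3  3
 4  0  1  2  3  3  3  3  3
 4  0  1  2  3  3  3  3  3
 2  0  1  2  3  3  4  4  4
 4  0  1  2  3  3  4  4  4
 3  0  1  2  3  3  4  4  4
 5  0  1  2  3  4  4  4  5
 5  0  1  2  3  4  4  4  5
dp[12][7] = 5. One LCS (by backtracking along matches): 2, 5, 5, 2, 5.

5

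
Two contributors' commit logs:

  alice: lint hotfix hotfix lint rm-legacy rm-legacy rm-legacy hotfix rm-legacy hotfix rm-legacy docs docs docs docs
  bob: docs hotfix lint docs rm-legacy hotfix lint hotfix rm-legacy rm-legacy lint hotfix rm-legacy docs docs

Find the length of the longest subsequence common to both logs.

9

One common subsequence of length 9: lint (alice #1, bob #3), then hotfix (alice #2, bob #6), then hotfix (alice #3, bob #8), then rm-legacy (alice #5, bob #9), then rm-legacy (alice #6, bob #10), then hotfix (alice #10, bob #12), then rm-legacy (alice #11, bob #13), then docs (alice #14, bob #14), then docs (alice #15, bob #15), and the DP table's final entry dp[15][15] is also 9, so no common subsequence is longer.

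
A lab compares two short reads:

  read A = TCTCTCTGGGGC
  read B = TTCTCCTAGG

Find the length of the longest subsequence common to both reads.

Taking T (read A #1, read B #2); then C (read A #2, read B #3); then T (read A #3, read B #4); then C (read A #4, read B #5); then C (read A #6, read B #6); then T (read A #7, read B #7); then G (read A #10, read B #9); then G (read A #11, read B #10) gives a common subsequence of length 8. The LCS DP gives dp[12][10] = 8, so this is optimal.

8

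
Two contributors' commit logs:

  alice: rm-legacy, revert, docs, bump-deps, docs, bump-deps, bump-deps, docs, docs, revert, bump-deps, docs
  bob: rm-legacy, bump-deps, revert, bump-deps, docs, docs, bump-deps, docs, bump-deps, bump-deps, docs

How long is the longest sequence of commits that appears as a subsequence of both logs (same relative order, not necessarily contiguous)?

One common subsequence of length 8: rm-legacy at alice[1]=bob[1]; then revert at alice[2]=bob[3]; then docs at alice[3]=bob[6]; then bump-deps at alice[4]=bob[7]; then docs at alice[5]=bob[8]; then bump-deps at alice[7]=bob[9]; then bump-deps at alice[11]=bob[10]; then docs at alice[12]=bob[11], and the DP table's final entry dp[12][11] is also 8, so no common subsequence is longer.

8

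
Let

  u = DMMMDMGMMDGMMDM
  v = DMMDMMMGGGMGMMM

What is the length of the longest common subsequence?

Pick D [1,1], M [2,3], M [3,5], M [4,6], M [6,7], G [7,10], M [9,11], G [11,12], M [12,13], M [13,14], M [15,15]; all 11 characters appear in both, in order. The LCS DP gives dp[15][15] = 11, so this is optimal.

11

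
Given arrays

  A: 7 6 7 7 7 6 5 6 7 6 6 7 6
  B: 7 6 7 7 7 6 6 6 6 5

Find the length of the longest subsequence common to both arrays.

9

Let dp[i][j] be the LCS length of the first i values of A and the first j values of B. dp[i][j] = dp[i-1][j-1]+1 when the i-th and j-th values match, else max(dp[i-1][j], dp[i][j-1]).
    ·  7  6  7  7  7  6  6  6  6  5
 ·  0  0  0  0  0  0  0  0  0  0  0
 7  0  1  1  1  1  1  1  1  1  1  1
 6  0  1  2  2  2  2  2  2  2  2  2
 7  0  1  2  3  3  3  3  3  3  3  3
 7  0  1  2  3  4  4  4  4  4  4  4
 7  0  1  2  3  4  5  5  5  5  5  5
 6  0  1  2  3  4  5  6  6  6  6  6
 5  0  1  2  3  4  5  6  6  6  6  7
 6  0  1  2  3  4  5  6  7  7  7  7
 7  0  1  2  3  4  5  6  7  7  7  7
 6  0  1  2  3  4  5  6  7  8  8  8
 6  0  1  2  3  4  5  6  7  8  9  9
 7  0  1  2  3  4  5  6  7  8  9  9
 6  0  1  2  3  4  5  6  7  8  9  9
dp[13][10] = 9. One LCS (by backtracking along matches): 7, 6, 7, 7, 7, 6, 6, 6, 6.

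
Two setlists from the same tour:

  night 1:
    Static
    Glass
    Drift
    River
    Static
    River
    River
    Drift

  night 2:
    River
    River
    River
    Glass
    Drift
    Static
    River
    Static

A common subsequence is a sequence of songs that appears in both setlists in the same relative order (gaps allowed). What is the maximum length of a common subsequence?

Pick Glass [2,4], Drift [3,5], River [4,7], Static [5,8]; all 4 songs appear in both, in order. The LCS DP gives dp[8][8] = 4, so this is optimal.

4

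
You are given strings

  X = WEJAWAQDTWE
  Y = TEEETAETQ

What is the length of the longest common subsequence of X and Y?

3

Taking E [2,4], then A [4,6], then Q [7,9] gives a common subsequence of length 3. The LCS DP gives dp[11][9] = 3, so this is optimal.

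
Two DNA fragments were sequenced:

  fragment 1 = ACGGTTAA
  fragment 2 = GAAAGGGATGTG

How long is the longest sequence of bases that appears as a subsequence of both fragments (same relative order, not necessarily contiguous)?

5

Pick A [1,4], G [3,6], G [4,7], T [5,9], T [6,11]; all 5 bases appear in both, in order, and the DP table's final entry dp[8][12] is also 5, so no common subsequence is longer.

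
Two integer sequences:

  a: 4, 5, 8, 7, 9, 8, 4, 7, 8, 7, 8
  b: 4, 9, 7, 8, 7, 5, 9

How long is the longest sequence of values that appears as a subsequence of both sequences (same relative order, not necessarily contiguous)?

Let dp[i][j] be the LCS length of the first i values of a and the first j values of b. dp[i][j] = dp[i-1][j-1]+1 when the i-th and j-th values match, else max(dp[i-1][j], dp[i][j-1]).
    ·  4  9  7  8  7  5  9
 ·  0  0  0  0  0  0  0  0
 4  0  1  1  1  1  1  1  1
 5  0  1  1  1  1  1  2  2
 8  0  1  1  1  2  2  2  2
 7  0  1  1  2  2  3  3  3
 9  0  1  2  2  2  3  3  4
 8  0  1  2  2  3  3  3  4
 4  0  1  2  2  3  3  3  4
 7  0  1  2  3  3  4  4  4
 8  0  1  2  3  4  4  4  4
 7  0  1  2  3  4  5  5  5
 8  0  1  2  3  4  5  5  5
dp[11][7] = 5. One LCS (by backtracking along matches): 4, 9, 7, 8, 7.

5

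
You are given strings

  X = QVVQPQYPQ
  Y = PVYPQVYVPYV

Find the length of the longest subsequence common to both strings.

Let dp[i][j] be the LCS length of the first i characters of X and the first j characters of Y. dp[i][j] = dp[i-1][j-1]+1 when the i-th and j-th characters match, else max(dp[i-1][j], dp[i][j-1]).
    ·  P  V  Y  P  Q  V  Y  V  P  Y  V
 ·  0  0  0  0  0  0  0  0  0  0  0  0
 Q  0  0  0  0  0  1  1  1  1  1  1  1
 V  0  0  1  1  1  1  2  2  2  2  2  2
 V  0  0  1  1  1  1  2  2  3  3  3  3
 Q  0  0  1  1  1  2  2  2  3  3  3  3
 P  0  1  1  1  2  2  2  2  3  4  4  4
 Q  0  1  1  1  2  3  3  3  3  4  4  4
 Y  0  1  1  2  2  3  3  4  4  4  5  5
 P  0  1  1  2  3  3  3  4  4  5  5  5
 Q  0  1  1  2  3  4  4  4  4  5  5  5
dp[9][11] = 5. One LCS (by backtracking along matches): QVVPY.

5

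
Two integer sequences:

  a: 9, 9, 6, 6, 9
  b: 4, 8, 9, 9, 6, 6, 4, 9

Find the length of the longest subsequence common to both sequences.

Pick 9 [1,3]; then 9 [2,4]; then 6 [3,5]; then 6 [4,6]; then 9 [5,8]; all 5 values appear in both, in order. The LCS DP gives dp[5][8] = 5, so this is optimal.

5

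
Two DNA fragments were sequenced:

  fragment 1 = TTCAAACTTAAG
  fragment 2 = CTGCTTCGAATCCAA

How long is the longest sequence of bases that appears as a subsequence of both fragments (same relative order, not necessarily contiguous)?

8

Pick T (fragment 1 #1, fragment 2 #5), T (fragment 1 #2, fragment 2 #6), C (fragment 1 #3, fragment 2 #7), A (fragment 1 #4, fragment 2 #9), A (fragment 1 #5, fragment 2 #10), C (fragment 1 #7, fragment 2 #13), A (fragment 1 #10, fragment 2 #14), A (fragment 1 #11, fragment 2 #15); all 8 bases appear in both, in order. The LCS DP gives dp[12][15] = 8, so this is optimal.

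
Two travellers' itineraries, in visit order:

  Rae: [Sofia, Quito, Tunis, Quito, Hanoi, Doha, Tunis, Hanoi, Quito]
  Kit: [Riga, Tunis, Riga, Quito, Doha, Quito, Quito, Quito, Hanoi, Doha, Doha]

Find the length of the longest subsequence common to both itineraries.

4

One common subsequence of length 4: Quito [2,7] → Quito [4,8] → Hanoi [5,9] → Doha [6,11], and the DP table's final entry dp[9][11] is also 4, so no common subsequence is longer.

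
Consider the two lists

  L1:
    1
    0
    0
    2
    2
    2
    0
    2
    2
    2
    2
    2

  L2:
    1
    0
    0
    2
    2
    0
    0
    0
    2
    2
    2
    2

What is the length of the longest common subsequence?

10

Match 1 [1,1] → 0 [2,2] → 0 [3,3] → 2 [4,4] → 2 [5,5] → 0 [7,8] → 2 [9,9] → 2 [10,10] → 2 [11,11] → 2 [12,12] — 10 values in the same relative order in both, and the DP table's final entry dp[12][12] is also 10, so no common subsequence is longer.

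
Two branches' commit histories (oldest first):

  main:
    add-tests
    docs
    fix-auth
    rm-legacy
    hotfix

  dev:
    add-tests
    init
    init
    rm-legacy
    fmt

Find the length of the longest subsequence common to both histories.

Taking add-tests at main[1]=dev[1]; then rm-legacy at main[4]=dev[4] gives a common subsequence of length 2. dp[5][5] = 2 confirms this is the maximum.

2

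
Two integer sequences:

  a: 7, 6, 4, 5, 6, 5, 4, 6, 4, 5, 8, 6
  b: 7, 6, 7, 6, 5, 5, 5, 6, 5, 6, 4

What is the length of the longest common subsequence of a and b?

One common subsequence of length 7: 7 (a #1, b #3), 6 (a #2, b #4), 5 (a #4, b #7), 6 (a #5, b #8), 5 (a #6, b #9), 6 (a #8, b #10), 4 (a #9, b #11), and the DP table's final entry dp[12][11] is also 7, so no common subsequence is longer.

7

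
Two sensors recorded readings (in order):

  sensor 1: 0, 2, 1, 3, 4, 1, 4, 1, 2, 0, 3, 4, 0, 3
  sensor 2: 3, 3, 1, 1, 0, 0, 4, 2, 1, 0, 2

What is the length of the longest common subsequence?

6

One common subsequence of length 6: 3 [4,2], then 1 [6,3], then 1 [8,4], then 0 [10,6], then 4 [12,7], then 0 [13,10], and the DP table's final entry dp[14][11] is also 6, so no common subsequence is longer.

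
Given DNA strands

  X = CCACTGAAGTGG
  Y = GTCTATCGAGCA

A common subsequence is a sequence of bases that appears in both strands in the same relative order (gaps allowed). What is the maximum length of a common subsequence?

Match C [1,3], then A [3,5], then C [4,7], then G [6,8], then A [7,9], then A [8,12] — 6 bases in the same relative order in both, and the DP table's final entry dp[12][12] is also 6, so no common subsequence is longer.

6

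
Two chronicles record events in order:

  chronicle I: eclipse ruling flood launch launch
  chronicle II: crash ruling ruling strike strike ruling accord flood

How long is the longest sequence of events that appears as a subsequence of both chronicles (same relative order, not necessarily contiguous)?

2

One common subsequence of length 2: ruling at chronicle I[2]=chronicle II[6] → flood at chronicle I[3]=chronicle II[8]. dp[5][8] = 2 confirms this is the maximum.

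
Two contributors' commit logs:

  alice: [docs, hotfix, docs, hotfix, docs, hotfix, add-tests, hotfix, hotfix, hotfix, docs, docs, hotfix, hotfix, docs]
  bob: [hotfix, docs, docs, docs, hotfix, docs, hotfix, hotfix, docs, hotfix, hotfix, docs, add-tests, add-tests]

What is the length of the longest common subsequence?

10

Taking docs at alice[1]=bob[3]; then docs at alice[3]=bob[4]; then hotfix at alice[4]=bob[5]; then docs at alice[5]=bob[6]; then hotfix at alice[9]=bob[7]; then hotfix at alice[10]=bob[8]; then docs at alice[12]=bob[9]; then hotfix at alice[13]=bob[10]; then hotfix at alice[14]=bob[11]; then docs at alice[15]=bob[12] gives a common subsequence of length 10, and the DP table's final entry dp[15][14] is also 10, so no common subsequence is longer.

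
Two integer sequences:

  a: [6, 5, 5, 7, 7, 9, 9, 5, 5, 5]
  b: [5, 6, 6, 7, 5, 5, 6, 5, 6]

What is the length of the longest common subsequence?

5

Taking 6 [1,3]; then 7 [5,4]; then 5 [8,5]; then 5 [9,6]; then 5 [10,8] gives a common subsequence of length 5. The LCS DP gives dp[10][9] = 5, so this is optimal.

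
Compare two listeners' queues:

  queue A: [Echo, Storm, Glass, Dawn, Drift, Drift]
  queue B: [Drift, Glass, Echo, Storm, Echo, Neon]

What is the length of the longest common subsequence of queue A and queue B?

Match Echo (queue A #1, queue B #3); then Storm (queue A #2, queue B #4) — 2 songs in the same relative order in both. dp[6][6] = 2 confirms this is the maximum.

2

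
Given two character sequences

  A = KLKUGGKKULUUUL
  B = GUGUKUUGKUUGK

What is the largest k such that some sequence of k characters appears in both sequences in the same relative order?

Taking U (A #4, B #2) → G (A #5, B #3) → K (A #8, B #5) → U (A #9, B #6) → U (A #11, B #7) → U (A #12, B #10) → U (A #13, B #11) gives a common subsequence of length 7. Since dp[14][13] = 7, nothing longer is possible.

7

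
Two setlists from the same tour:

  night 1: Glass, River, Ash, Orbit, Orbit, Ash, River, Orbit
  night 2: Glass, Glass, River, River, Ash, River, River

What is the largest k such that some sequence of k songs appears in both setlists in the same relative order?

Pick Glass at night 1[1]=night 2[2] → River at night 1[2]=night 2[4] → Ash at night 1[3]=night 2[5] → River at night 1[7]=night 2[7]; all 4 songs appear in both, in order. The LCS DP gives dp[8][7] = 4, so this is optimal.

4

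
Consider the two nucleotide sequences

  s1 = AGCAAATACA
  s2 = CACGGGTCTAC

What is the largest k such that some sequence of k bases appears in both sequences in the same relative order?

Taking A at s1[1]=s2[2] → G at s1[2]=s2[6] → C at s1[3]=s2[8] → T at s1[7]=s2[9] → A at s1[8]=s2[10] → C at s1[9]=s2[11] gives a common subsequence of length 6, and the DP table's final entry dp[10][11] is also 6, so no common subsequence is longer.

6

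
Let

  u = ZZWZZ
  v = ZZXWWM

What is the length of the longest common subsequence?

3

Match Z [1,1], Z [2,2], W [3,5] — 3 characters in the same relative order in both. dp[5][6] = 3 confirms this is the maximum.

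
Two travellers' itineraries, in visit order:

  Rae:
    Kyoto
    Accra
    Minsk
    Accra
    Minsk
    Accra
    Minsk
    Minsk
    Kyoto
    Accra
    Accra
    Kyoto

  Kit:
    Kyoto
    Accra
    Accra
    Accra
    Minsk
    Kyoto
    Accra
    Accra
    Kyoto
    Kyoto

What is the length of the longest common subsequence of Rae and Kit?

Match Kyoto [1,1]; then Accra [2,2]; then Accra [4,3]; then Accra [6,4]; then Minsk [8,5]; then Kyoto [9,6]; then Accra [10,7]; then Accra [11,8]; then Kyoto [12,10] — 9 stops in the same relative order in both. The LCS DP gives dp[12][10] = 9, so this is optimal.

9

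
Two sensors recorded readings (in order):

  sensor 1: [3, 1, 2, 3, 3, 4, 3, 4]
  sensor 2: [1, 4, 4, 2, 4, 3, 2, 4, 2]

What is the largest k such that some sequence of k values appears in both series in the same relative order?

Taking 1 [2,1] → 2 [3,4] → 4 [6,5] → 3 [7,6] → 4 [8,8] gives a common subsequence of length 5. dp[8][9] = 5 confirms this is the maximum.

5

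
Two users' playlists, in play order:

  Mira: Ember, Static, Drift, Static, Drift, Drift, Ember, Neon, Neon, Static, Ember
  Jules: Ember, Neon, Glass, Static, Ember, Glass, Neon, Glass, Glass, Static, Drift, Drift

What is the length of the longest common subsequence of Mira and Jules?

One common subsequence of length 5: Ember (Mira #1, Jules #1), then Static (Mira #2, Jules #4), then Static (Mira #4, Jules #10), then Drift (Mira #5, Jules #11), then Drift (Mira #6, Jules #12), and the DP table's final entry dp[11][12] is also 5, so no common subsequence is longer.

5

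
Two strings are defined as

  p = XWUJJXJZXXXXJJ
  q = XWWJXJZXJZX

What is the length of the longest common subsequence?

Pick X (p #1, q #1), then W (p #2, q #3), then J (p #4, q #4), then J (p #5, q #6), then X (p #6, q #8), then J (p #7, q #9), then Z (p #8, q #10), then X (p #12, q #11); all 8 characters appear in both, in order, and the DP table's final entry dp[14][11] is also 8, so no common subsequence is longer.

8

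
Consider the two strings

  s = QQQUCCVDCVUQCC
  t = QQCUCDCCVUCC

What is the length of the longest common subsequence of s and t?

Taking Q (s #1, t #1) → Q (s #2, t #2) → U (s #4, t #4) → C (s #5, t #5) → C (s #6, t #7) → C (s #9, t #8) → V (s #10, t #9) → U (s #11, t #10) → C (s #13, t #11) → C (s #14, t #12) gives a common subsequence of length 10. dp[14][12] = 10 confirms this is the maximum.

10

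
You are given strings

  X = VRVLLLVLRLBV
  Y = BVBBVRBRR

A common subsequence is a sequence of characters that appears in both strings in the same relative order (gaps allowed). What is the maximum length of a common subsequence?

Let dp[i][j] be the LCS length of the first i characters of X and the first j characters of Y. dp[i][j] = dp[i-1][j-1]+1 when the i-th and j-th characters match, else max(dp[i-1][j], dp[i][j-1]).
    ·  B  V  B  B  V  R  B  R  R
 ·  0  0  0  0  0  0  0  0  0  0
 V  0  0  1  1  1  1  1  1  1  1
 R  0  0  1  1  1  1  2  2  2  2
 V  0  0  1  1  1  2  2  2  2  2
 L  0  0  1  1  1  2  2  2  2  2
 L  0  0  1  1  1  2  2  2  2  2
 L  0  0  1  1  1  2  2  2  2  2
 V  0  0  1  1  1  2  2  2  2  2
 L  0  0  1  1  1  2  2  2  2  2
 R  0  0  1  1  1  2  3  3  3  3
 L  0  0  1  1  1  2  3  3  3  3
 B  0  1  1  2  2  2  3  4  4  4
 V  0  1  2  2  2  3  3  4  4  4
dp[12][9] = 4. One LCS (by backtracking along matches): VVRB.

4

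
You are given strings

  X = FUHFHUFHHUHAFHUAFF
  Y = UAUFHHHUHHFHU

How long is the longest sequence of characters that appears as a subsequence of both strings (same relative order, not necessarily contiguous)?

Taking U (X #2, Y #3) → F (X #4, Y #4) → H (X #5, Y #5) → H (X #8, Y #6) → H (X #9, Y #7) → U (X #10, Y #8) → H (X #11, Y #10) → F (X #13, Y #11) → H (X #14, Y #12) → U (X #15, Y #13) gives a common subsequence of length 10. dp[18][13] = 10 confirms this is the maximum.

10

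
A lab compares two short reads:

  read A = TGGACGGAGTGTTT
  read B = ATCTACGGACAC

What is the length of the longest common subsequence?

6

Match T [1,4] → G [2,7] → G [3,8] → A [4,9] → C [5,10] → A [8,11] — 6 bases in the same relative order in both. The LCS DP gives dp[14][12] = 6, so this is optimal.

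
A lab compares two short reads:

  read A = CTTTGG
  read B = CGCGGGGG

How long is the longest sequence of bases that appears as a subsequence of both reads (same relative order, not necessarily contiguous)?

3

Match C [1,3]; then G [5,7]; then G [6,8] — 3 bases in the same relative order in both. Since dp[6][8] = 3, nothing longer is possible.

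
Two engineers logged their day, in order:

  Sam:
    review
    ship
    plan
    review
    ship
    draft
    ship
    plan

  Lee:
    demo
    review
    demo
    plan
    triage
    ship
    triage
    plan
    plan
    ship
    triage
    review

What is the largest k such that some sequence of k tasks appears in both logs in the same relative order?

4

Pick review [1,2], ship [2,6], plan [3,9], review [4,12]; all 4 tasks appear in both, in order. Since dp[8][12] = 4, nothing longer is possible.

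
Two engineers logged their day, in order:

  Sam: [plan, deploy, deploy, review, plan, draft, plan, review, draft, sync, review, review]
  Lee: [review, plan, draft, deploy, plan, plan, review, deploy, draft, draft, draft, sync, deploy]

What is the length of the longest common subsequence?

Pick plan (Sam #1, Lee #2), then deploy (Sam #3, Lee #4), then plan (Sam #5, Lee #5), then plan (Sam #7, Lee #6), then review (Sam #8, Lee #7), then draft (Sam #9, Lee #11), then sync (Sam #10, Lee #12); all 7 tasks appear in both, in order. dp[12][13] = 7 confirms this is the maximum.

7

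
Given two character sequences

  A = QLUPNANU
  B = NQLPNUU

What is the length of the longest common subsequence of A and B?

Match Q (A #1, B #2), then L (A #2, B #3), then P (A #4, B #4), then N (A #5, B #5), then U (A #8, B #7) — 5 characters in the same relative order in both. dp[8][7] = 5 confirms this is the maximum.

5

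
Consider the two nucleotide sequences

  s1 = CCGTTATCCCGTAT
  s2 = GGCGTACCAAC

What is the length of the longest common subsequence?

Pick C (s1 #2, s2 #3), G (s1 #3, s2 #4), T (s1 #5, s2 #5), A (s1 #6, s2 #6), C (s1 #8, s2 #7), C (s1 #9, s2 #8), C (s1 #10, s2 #11); all 7 bases appear in both, in order. dp[14][11] = 7 confirms this is the maximum.

7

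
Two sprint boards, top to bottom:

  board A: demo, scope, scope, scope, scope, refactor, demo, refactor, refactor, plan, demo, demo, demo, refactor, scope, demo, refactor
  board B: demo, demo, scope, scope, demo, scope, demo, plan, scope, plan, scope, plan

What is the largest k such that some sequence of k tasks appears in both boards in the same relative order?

Match demo (board A #1, board B #2), then scope (board A #2, board B #3), then scope (board A #3, board B #4), then scope (board A #4, board B #6), then scope (board A #5, board B #9), then plan (board A #10, board B #10), then scope (board A #15, board B #11) — 7 tasks in the same relative order in both. The LCS DP gives dp[17][12] = 7, so this is optimal.

7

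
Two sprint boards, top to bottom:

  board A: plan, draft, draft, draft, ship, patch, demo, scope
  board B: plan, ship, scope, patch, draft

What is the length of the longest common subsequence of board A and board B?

One common subsequence of length 3: plan [1,1] → ship [5,2] → patch [6,4]. Since dp[8][5] = 3, nothing longer is possible.

3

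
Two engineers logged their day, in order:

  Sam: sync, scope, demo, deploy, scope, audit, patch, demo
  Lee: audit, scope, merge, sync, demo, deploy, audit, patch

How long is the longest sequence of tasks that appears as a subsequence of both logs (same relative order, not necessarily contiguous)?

Match sync at Sam[1]=Lee[4]; then demo at Sam[3]=Lee[5]; then deploy at Sam[4]=Lee[6]; then audit at Sam[6]=Lee[7]; then patch at Sam[7]=Lee[8] — 5 tasks in the same relative order in both. dp[8][8] = 5 confirms this is the maximum.

5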